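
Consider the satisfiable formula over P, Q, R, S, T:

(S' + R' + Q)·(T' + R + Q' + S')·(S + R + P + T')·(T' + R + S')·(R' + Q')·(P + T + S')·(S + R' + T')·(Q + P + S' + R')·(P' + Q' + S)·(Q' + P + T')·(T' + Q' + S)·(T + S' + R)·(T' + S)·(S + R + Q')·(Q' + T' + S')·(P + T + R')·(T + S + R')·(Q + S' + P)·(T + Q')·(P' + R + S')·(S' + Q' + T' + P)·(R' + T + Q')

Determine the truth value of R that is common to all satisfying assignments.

False

Suppose R = 1.
(Q') alone gives Q = 0.
(S') alone gives S = 0.
(T') alone gives T = 0.
Now (T) is unsatisfied and unit — conflict.
So every satisfying assignment has R = False.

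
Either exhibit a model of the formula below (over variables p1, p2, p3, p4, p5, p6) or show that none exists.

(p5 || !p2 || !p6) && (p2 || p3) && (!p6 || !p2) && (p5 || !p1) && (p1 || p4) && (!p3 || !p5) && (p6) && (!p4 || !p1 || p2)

p1=false, p2=false, p3=true, p4=true, p5=false, p6=true

The clause (p6) is unit, so p6 = true.
The clause (!p2) is unit, so p2 = false.
The clause (p3) is unit, so p3 = true.
The clause (!p5) is unit, so p5 = false.
The clause (!p1) is unit, so p1 = false.
The clause (p4) is unit, so p4 = true.
All clauses are satisfied.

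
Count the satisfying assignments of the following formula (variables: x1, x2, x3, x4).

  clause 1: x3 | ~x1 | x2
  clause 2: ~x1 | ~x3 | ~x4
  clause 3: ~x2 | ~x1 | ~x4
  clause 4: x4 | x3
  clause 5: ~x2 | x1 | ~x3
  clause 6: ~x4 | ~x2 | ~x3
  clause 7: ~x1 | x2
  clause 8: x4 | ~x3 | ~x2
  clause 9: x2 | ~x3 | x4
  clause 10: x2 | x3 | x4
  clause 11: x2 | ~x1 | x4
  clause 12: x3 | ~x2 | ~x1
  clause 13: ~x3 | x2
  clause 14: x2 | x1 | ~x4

1

There are 2^4 = 16 truth assignments over (x1, x2, x3, x4).
Check each against the 14 clauses (columns in the order x1, x2, x3, x4):
  F F F F  ✗ fails (x4 | x3)
  F F F T  ✗ fails (x2 | x1 | ~x4)
  F F T F  ✗ fails (x2 | ~x3 | x4)
  F F T T  ✗ fails (~x3 | x2)
  F T F F  ✗ fails (x4 | x3)
  F T F T  ✓ satisfies all
  F T T F  ✗ fails (~x2 | x1 | ~x3)
  F T T T  ✗ fails (~x2 | x1 | ~x3)
  T F F F  ✗ fails (x3 | ~x1 | x2)
  T F F T  ✗ fails (x3 | ~x1 | x2)
  T F T F  ✗ fails (~x1 | x2)
  T F T T  ✗ fails (~x1 | ~x3 | ~x4)
  T T F F  ✗ fails (x4 | x3)
  T T F T  ✗ fails (~x2 | ~x1 | ~x4)
  T T T F  ✗ fails (x4 | ~x3 | ~x2)
  T T T T  ✗ fails (~x1 | ~x3 | ~x4)
1 of the 16 rows is a model.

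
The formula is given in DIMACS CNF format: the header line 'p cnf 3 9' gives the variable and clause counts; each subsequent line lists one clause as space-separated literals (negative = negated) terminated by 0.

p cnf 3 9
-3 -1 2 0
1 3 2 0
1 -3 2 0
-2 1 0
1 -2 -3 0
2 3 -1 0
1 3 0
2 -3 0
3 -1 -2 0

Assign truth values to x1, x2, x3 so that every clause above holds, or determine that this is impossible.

x1 ↦ True, x2 ↦ True, x3 ↦ True

Case x2 = True:
Unit clause (x1) forces x1 = True.
Unit clause (x3) forces x3 = True.
All clauses are satisfied.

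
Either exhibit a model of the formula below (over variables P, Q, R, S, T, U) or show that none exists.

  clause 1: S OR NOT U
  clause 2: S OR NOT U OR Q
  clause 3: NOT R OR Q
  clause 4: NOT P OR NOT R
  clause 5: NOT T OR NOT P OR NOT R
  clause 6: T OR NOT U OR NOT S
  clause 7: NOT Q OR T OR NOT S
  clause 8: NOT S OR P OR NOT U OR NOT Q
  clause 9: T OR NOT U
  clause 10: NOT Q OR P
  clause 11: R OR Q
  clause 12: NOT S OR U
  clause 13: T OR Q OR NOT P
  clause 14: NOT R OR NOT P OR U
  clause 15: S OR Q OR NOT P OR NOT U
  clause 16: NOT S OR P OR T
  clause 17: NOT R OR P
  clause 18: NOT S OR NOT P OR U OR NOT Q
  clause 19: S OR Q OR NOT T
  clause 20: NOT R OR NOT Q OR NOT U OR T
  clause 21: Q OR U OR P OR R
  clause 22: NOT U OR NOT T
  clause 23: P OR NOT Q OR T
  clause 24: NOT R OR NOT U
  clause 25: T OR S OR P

Suppose S = false.
The clause (NOT U) is unit, so U = false.
Suppose R = false.
The clause (Q) is unit, so Q = true.
The clause (P) is unit, so P = true.
No clause remains; T is free.

P=true, Q=true, R=false, S=false, T=false, U=false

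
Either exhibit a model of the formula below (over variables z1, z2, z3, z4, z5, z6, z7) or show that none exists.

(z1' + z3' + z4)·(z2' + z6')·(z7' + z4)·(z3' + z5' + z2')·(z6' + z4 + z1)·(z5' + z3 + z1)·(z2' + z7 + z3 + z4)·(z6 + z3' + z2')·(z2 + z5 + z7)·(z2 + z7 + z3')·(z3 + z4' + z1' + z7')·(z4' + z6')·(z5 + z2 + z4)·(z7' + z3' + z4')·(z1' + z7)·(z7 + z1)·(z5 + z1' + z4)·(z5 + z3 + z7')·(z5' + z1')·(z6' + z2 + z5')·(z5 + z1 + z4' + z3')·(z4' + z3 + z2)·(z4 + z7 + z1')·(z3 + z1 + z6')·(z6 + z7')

UNSATISFIABLE

Case z2 = 0:
Case z7 = 0:
(z5) alone gives z5 = 1.
(z3') alone gives z3 = 0.
(z1) alone gives z1 = 1.
But (z1') is also a unit clause — contradiction.
So z7 must be the other value — set z7 = 1.
(z4) alone gives z4 = 1.
(z6') alone gives z6 = 0.
But (z6) is also a unit clause — contradiction.
Both values of z7 lead to a conflict.
So z2 must be the other value — set z2 = 1.
(z6') alone gives z6 = 0.
(z3') alone gives z3 = 0.
(z7') alone gives z7 = 0.
(z4) alone gives z4 = 1.
(z1') alone gives z1 = 0.
But (z1) is also a unit clause — contradiction.
Both values of z2 lead to a conflict.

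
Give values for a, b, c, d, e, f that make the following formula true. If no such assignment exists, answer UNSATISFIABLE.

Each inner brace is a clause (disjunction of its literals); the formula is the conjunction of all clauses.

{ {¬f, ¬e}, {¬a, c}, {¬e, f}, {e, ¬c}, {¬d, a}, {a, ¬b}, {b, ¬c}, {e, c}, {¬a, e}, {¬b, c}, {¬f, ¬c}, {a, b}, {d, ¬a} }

UNSATISFIABLE

Try f = False.
Unit clause (¬e) forces e = False.
Unit clause (¬c) forces c = False.
That conflicts with the unit clause (c).
So f must be the other value — set f = True.
Unit clause (¬e) forces e = False.
Unit clause (¬c) forces c = False.
That conflicts with the unit clause (c).
Neither f = True nor f = False works.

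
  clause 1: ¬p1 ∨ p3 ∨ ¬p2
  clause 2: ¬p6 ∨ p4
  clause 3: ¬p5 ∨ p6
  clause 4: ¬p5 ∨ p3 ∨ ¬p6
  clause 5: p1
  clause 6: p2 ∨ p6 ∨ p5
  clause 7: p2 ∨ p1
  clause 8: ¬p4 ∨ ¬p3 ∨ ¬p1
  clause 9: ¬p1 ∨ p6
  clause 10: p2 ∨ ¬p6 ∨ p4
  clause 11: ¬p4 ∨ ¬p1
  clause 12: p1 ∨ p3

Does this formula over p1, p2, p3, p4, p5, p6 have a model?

Unit clause (p1) forces p1 = True.
Unit clause (p6) forces p6 = True.
Unit clause (p4) forces p4 = True.
Now (¬p4) is unsatisfied and unit — conflict.
No assignment satisfies every clause.

No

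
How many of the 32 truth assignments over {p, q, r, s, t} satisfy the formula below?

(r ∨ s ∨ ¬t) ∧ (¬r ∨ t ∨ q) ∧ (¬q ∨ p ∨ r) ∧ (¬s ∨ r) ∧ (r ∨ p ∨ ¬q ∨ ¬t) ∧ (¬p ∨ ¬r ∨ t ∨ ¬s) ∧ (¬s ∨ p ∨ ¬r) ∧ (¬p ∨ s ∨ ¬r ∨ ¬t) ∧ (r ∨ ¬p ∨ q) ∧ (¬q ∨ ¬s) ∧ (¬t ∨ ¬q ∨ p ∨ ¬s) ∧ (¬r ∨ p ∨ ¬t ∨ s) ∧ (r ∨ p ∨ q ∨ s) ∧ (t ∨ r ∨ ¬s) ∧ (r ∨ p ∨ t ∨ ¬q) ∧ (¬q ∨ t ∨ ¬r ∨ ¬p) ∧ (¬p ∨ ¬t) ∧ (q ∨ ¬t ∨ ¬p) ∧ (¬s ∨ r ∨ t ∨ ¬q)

2

There are 2^5 = 32 truth assignments over (p, q, r, s, t).
Split on r. With r = True, the clauses containing r are satisfied and ¬r drops from the rest; 1 of the 2^4 = 16 assignments to the other variables satisfy what remains.
With r = False, by the same count on the reduced clause set, 1 assignment works.
(One model: p=F, q=T, r=T, s=F, t=F.)
Total: 1 + 1 = 2.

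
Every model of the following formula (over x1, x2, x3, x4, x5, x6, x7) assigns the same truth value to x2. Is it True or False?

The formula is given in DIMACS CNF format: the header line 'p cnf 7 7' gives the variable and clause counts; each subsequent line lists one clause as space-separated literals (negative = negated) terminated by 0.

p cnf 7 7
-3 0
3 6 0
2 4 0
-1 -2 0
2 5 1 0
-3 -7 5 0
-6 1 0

False

Suppose x2 = True.
(¬x3) alone gives x3 = False.
(x6) alone gives x6 = True.
(¬x1) alone gives x1 = False.
Now (x1) is unsatisfied and unit — conflict.
So every satisfying assignment has x2 = False.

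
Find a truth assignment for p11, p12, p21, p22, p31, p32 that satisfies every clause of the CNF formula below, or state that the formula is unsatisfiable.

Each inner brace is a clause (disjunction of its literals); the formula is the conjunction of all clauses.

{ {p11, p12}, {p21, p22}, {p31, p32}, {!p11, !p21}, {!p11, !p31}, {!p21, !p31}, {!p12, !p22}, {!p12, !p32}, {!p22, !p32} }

UNSATISFIABLE

Try p11 = true.
From the singleton clause (!p21), p21 = false.
From the singleton clause (p22), p22 = true.
From the singleton clause (!p31), p31 = false.
From the singleton clause (p32), p32 = true.
That conflicts with the unit clause (!p32).
Undo p11 and try p11 = false.
From the singleton clause (p12), p12 = true.
From the singleton clause (!p22), p22 = false.
From the singleton clause (p21), p21 = true.
From the singleton clause (!p31), p31 = false.
From the singleton clause (p32), p32 = true.
That conflicts with the unit clause (!p32).
Either choice for p11 ends in contradiction.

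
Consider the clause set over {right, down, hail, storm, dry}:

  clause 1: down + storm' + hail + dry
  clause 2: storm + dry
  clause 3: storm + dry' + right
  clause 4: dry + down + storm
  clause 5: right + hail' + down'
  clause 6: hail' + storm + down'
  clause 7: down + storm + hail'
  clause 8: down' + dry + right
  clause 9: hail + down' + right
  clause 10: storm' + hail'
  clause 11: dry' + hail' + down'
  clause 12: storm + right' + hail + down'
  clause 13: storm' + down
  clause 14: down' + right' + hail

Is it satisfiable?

Yes

Suppose storm = 0.
The clause (dry) is unit, so dry = 1.
The clause (right) is unit, so right = 1.
Suppose hail = 0.
The clause (down') is unit, so down = 0.
Every clause now holds.
A satisfying assignment: right: 1; down: 0; hail: 0; storm: 0; dry: 1.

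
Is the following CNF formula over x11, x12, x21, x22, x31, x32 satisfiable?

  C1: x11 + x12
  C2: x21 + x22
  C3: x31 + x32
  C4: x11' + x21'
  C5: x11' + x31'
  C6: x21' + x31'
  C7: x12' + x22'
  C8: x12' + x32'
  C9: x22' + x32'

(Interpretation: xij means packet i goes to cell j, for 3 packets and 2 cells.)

Unsatisfiable

Case x11 = 1:
The clause (x21') is unit, so x21 = 0.
The clause (x22) is unit, so x22 = 1.
The clause (x31') is unit, so x31 = 0.
The clause (x32) is unit, so x32 = 1.
But (x32') is also a unit clause — contradiction.
That branch fails; take x11 = 0 instead.
The clause (x12) is unit, so x12 = 1.
The clause (x22') is unit, so x22 = 0.
The clause (x21) is unit, so x21 = 1.
The clause (x31') is unit, so x31 = 0.
The clause (x32) is unit, so x32 = 1.
But (x32') is also a unit clause — contradiction.
Both values of x11 lead to a conflict.
No assignment satisfies every clause.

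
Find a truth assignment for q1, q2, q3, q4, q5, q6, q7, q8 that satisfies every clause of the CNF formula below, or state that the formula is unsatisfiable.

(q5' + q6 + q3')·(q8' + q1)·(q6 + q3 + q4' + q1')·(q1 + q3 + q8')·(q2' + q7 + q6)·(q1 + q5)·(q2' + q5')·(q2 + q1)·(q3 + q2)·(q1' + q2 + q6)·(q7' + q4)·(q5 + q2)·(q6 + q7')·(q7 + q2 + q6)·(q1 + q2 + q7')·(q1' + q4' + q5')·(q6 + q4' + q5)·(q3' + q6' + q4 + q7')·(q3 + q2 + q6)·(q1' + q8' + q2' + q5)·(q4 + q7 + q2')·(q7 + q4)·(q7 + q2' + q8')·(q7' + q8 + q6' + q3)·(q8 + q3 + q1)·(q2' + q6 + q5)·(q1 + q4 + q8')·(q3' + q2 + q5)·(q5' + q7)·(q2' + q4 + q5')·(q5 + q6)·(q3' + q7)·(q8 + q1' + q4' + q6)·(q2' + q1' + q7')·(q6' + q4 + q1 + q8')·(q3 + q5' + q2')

q1=1; q2=1; q3=0; q4=1; q5=0; q6=1; q7=0; q8=0

Suppose q8 = 0.
Suppose q1 = 1.
Suppose q2 = 1.
The clause (q5') is unit, so q5 = 0.
The clause (q6) is unit, so q6 = 1.
The clause (q7') is unit, so q7 = 0.
The clause (q4) is unit, so q4 = 1.
The clause (q3') is unit, so q3 = 0.
This assignment satisfies each clause.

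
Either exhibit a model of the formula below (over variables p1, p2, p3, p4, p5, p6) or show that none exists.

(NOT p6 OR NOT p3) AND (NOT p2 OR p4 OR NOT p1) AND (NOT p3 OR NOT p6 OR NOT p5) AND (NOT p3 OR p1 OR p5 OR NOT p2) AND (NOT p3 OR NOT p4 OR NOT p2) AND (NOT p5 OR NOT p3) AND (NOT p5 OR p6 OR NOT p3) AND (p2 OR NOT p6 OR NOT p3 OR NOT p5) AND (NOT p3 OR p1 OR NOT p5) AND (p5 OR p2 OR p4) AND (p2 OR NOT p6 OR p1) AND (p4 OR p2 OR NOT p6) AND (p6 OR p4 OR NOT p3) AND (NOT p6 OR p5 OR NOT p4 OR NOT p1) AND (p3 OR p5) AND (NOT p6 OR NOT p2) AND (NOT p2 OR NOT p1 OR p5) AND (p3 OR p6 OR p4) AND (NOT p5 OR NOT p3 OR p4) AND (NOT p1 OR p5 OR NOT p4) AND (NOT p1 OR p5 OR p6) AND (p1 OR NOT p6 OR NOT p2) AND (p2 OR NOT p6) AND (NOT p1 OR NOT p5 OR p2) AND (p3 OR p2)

p1 ↦ true, p2 ↦ true, p3 ↦ false, p4 ↦ true, p5 ↦ true, p6 ↦ false

Suppose p6 = false.
Suppose p5 = true.
(NOT p3) alone gives p3 = false.
(p4) alone gives p4 = true.
(p2) alone gives p2 = true.
No clause remains; p1 is free.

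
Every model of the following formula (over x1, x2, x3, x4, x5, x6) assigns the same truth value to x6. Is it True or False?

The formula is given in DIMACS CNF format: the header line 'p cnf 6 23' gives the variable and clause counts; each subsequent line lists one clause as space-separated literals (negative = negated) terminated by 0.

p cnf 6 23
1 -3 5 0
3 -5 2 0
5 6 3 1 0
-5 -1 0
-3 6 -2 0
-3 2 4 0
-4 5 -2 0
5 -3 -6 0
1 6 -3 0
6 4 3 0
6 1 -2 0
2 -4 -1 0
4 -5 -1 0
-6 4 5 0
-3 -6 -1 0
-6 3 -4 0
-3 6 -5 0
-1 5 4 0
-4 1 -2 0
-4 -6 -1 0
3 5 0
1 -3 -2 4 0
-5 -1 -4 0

Suppose x6 = False.
Case x5 = False:
(x3) alone gives x3 = True.
(x1) alone gives x1 = True.
(¬x2) alone gives x2 = False.
(x4) alone gives x4 = True.
Now (¬x4) is unsatisfied and unit — conflict.
Undo x5 and try x5 = True.
(¬x1) alone gives x1 = False.
(¬x3) alone gives x3 = False.
(x2) alone gives x2 = True.
Now (¬x2) is unsatisfied and unit — conflict.
Either choice for x5 ends in contradiction.
So every satisfying assignment has x6 = True.

True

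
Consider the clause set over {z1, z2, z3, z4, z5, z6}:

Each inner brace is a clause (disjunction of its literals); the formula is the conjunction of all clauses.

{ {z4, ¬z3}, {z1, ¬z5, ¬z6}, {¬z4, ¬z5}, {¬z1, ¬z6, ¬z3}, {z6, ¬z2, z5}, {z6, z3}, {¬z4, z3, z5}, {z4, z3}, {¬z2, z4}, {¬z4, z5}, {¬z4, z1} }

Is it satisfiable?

Case z4 = True:
From the singleton clause (¬z5), z5 = False.
Now (z5) is unsatisfied and unit — conflict.
Backtrack on z4: now try z4 = False.
From the singleton clause (¬z3), z3 = False.
Now (z3) is unsatisfied and unit — conflict.
Both values of z4 lead to a conflict.
No assignment satisfies every clause.

No, unsatisfiable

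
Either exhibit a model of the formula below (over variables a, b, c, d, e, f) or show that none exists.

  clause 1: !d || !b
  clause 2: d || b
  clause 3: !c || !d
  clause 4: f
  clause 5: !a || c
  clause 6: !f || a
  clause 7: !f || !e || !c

Unit clause (f) forces f = true.
Unit clause (a) forces a = true.
Unit clause (c) forces c = true.
Unit clause (!d) forces d = false.
Unit clause (b) forces b = true.
Unit clause (!e) forces e = false.
This assignment satisfies each clause.

a=true,  b=true,  c=true,  d=false,  e=false,  f=true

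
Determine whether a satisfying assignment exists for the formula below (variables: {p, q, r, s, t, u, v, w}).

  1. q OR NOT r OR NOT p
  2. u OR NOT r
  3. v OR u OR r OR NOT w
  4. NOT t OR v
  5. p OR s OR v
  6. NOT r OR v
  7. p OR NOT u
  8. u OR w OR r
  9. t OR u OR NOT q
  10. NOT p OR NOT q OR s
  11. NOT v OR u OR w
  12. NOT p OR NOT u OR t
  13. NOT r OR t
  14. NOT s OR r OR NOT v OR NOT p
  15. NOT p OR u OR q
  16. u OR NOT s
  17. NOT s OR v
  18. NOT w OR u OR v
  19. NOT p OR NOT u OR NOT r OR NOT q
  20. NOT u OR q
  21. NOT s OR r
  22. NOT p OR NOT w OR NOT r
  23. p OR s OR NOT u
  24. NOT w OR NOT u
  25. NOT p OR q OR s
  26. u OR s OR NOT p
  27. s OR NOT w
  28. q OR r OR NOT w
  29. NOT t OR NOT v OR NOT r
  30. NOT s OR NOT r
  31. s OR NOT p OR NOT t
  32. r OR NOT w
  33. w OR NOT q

No

Try u = true.
From the singleton clause (p), p = true.
From the singleton clause (t), t = true.
From the singleton clause (v), v = true.
From the singleton clause (q), q = true.
From the singleton clause (s), s = true.
From the singleton clause (r), r = true.
Now (NOT r) is unsatisfied and unit — conflict.
So u must be the other value — set u = false.
From the singleton clause (NOT r), r = false.
From the singleton clause (w), w = true.
Now (NOT w) is unsatisfied and unit — conflict.
Neither u = true nor u = false works.
No assignment satisfies every clause.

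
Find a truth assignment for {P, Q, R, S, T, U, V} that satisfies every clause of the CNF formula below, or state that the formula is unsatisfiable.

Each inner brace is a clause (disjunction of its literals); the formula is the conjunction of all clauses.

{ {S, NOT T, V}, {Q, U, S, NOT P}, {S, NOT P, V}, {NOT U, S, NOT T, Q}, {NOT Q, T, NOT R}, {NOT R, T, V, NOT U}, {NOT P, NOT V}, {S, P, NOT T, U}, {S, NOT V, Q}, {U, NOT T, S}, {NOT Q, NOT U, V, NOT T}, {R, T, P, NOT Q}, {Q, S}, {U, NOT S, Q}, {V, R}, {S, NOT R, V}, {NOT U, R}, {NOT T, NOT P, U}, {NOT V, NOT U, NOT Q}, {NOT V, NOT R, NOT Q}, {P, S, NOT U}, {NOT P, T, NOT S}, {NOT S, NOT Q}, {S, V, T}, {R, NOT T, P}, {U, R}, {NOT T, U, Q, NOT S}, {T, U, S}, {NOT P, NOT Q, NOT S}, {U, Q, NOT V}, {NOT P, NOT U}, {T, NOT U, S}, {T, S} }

Try P = false.
Try Q = false.
The clause (S) is unit, so S = true.
The clause (U) is unit, so U = true.
The clause (R) is unit, so R = true.
Try T = true.
Every clause is now satisfied; V is unconstrained.

P: false; Q: false; R: true; S: true; T: true; U: true; V: false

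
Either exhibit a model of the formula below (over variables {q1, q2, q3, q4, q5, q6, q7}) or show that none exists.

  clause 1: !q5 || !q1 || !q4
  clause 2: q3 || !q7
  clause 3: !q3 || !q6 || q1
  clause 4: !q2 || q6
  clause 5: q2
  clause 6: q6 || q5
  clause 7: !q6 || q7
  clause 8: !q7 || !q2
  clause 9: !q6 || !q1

The clause (q2) is unit, so q2 = true.
The clause (q6) is unit, so q6 = true.
The clause (q7) is unit, so q7 = true.
That conflicts with the unit clause (!q7).

UNSATISFIABLE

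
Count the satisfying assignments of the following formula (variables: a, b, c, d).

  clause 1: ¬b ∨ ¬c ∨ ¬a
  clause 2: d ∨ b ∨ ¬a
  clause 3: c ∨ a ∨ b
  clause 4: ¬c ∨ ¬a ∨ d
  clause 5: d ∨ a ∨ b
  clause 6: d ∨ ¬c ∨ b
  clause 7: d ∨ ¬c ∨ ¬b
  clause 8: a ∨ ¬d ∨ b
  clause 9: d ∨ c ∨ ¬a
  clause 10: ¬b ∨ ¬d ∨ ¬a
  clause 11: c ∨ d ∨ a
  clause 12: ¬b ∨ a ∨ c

There are 2^4 = 16 truth assignments over (a, b, c, d).
Split on a. With a = True, the clauses containing a are satisfied and ¬a drops from the rest; 2 of the 2^3 = 8 assignments to the other variables satisfy what remains.
With a = False, by the same count on the reduced clause set, 1 assignment works.
(One model: a=F, b=T, c=T, d=T.)
Total: 2 + 1 = 3.

3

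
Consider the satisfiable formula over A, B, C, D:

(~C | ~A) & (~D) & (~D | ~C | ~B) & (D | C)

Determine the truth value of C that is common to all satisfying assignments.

True

Suppose C = 0.
The clause (~D) is unit, so D = 0.
Now (D) is unsatisfied and unit — conflict.
So every satisfying assignment has C = True.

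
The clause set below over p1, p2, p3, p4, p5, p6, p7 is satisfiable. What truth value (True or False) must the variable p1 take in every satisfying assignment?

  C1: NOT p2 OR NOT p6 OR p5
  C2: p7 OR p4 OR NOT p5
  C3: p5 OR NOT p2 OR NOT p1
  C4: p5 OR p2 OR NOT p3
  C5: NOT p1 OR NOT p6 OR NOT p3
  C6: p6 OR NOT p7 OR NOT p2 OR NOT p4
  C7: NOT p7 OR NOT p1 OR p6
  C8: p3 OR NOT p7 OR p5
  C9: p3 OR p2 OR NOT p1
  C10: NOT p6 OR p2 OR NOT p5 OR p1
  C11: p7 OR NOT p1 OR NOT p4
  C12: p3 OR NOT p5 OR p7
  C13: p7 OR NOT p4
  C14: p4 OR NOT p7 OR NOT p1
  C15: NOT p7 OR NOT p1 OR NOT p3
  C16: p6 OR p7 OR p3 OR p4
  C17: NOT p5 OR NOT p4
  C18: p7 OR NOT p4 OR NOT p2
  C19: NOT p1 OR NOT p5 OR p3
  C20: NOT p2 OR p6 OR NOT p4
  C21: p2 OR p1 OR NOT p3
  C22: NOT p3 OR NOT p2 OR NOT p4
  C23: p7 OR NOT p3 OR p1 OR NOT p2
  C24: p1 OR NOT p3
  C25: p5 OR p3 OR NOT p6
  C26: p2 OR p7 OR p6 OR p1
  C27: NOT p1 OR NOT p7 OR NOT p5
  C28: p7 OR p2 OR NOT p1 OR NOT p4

Suppose p1 = true.
Branch on p5: set p5 = true.
The clause (NOT p4) is unit, so p4 = false.
The clause (p7) is unit, so p7 = true.
But (NOT p7) is also a unit clause — contradiction.
So p5 must be the other value — set p5 = false.
The clause (NOT p2) is unit, so p2 = false.
The clause (NOT p3) is unit, so p3 = false.
But (p3) is also a unit clause — contradiction.
Either choice for p5 ends in contradiction.
So every satisfying assignment has p1 = False.

False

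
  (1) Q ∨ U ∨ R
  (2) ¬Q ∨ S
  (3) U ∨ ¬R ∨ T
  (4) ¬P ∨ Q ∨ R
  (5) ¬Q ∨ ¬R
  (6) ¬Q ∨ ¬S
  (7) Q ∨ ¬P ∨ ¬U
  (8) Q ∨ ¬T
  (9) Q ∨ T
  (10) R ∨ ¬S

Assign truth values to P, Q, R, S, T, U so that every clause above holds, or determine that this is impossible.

UNSATISFIABLE

Branch on Q: set Q = False.
Unit clause (¬T) forces T = False.
That conflicts with the unit clause (T).
That branch fails; take Q = True instead.
Unit clause (S) forces S = True.
That conflicts with the unit clause (¬S).
Either choice for Q ends in contradiction.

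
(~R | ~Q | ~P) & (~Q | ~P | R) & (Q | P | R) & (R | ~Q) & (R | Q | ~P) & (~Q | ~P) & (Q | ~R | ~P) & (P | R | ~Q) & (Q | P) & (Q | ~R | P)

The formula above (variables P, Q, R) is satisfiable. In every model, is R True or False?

True

Suppose R = 0.
Unit clause (~Q) forces Q = 0.
Unit clause (P) forces P = 1.
But (~P) is also a unit clause — contradiction.
So every satisfying assignment has R = True.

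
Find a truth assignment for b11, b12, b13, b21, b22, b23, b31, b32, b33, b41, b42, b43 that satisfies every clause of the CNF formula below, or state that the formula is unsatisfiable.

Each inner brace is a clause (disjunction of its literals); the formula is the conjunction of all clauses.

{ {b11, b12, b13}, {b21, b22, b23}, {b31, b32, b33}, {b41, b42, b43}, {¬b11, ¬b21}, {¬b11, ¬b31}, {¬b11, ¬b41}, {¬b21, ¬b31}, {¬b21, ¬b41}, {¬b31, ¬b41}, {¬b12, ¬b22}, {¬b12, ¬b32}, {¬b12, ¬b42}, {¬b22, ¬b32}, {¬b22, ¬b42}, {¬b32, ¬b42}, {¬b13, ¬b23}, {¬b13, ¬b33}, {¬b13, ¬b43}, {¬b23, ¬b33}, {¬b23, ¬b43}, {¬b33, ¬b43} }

UNSATISFIABLE

Case b11 = False:
Case b12 = True:
From the singleton clause (¬b22), b22 = False.
From the singleton clause (¬b32), b32 = False.
From the singleton clause (¬b42), b42 = False.
Case b21 = True:
From the singleton clause (¬b31), b31 = False.
From the singleton clause (b33), b33 = True.
From the singleton clause (¬b41), b41 = False.
From the singleton clause (b43), b43 = True.
Now (¬b43) is unsatisfied and unit — conflict.
Backtrack on b21: now try b21 = False.
From the singleton clause (b23), b23 = True.
From the singleton clause (¬b13), b13 = False.
From the singleton clause (¬b33), b33 = False.
From the singleton clause (b31), b31 = True.
From the singleton clause (¬b41), b41 = False.
From the singleton clause (b43), b43 = True.
Now (¬b43) is unsatisfied and unit — conflict.
Both values of b21 lead to a conflict.
Backtrack on b12: now try b12 = False.
From the singleton clause (b13), b13 = True.
From the singleton clause (¬b23), b23 = False.
From the singleton clause (¬b33), b33 = False.
From the singleton clause (¬b43), b43 = False.
Case b21 = True:
From the singleton clause (¬b31), b31 = False.
From the singleton clause (b32), b32 = True.
From the singleton clause (¬b41), b41 = False.
From the singleton clause (b42), b42 = True.
Now (¬b42) is unsatisfied and unit — conflict.
Backtrack on b21: now try b21 = False.
From the singleton clause (b22), b22 = True.
From the singleton clause (¬b32), b32 = False.
From the singleton clause (b31), b31 = True.
From the singleton clause (¬b41), b41 = False.
From the singleton clause (b42), b42 = True.
Now (¬b42) is unsatisfied and unit — conflict.
Both values of b21 lead to a conflict.
Both values of b12 lead to a conflict.
Backtrack on b11: now try b11 = True.
From the singleton clause (¬b21), b21 = False.
From the singleton clause (¬b31), b31 = False.
From the singleton clause (¬b41), b41 = False.
Case b22 = True:
From the singleton clause (¬b12), b12 = False.
From the singleton clause (¬b32), b32 = False.
From the singleton clause (b33), b33 = True.
From the singleton clause (¬b42), b42 = False.
From the singleton clause (b43), b43 = True.
Now (¬b43) is unsatisfied and unit — conflict.
Backtrack on b22: now try b22 = False.
From the singleton clause (b23), b23 = True.
From the singleton clause (¬b13), b13 = False.
From the singleton clause (¬b33), b33 = False.
From the singleton clause (b32), b32 = True.
From the singleton clause (¬b12), b12 = False.
From the singleton clause (¬b42), b42 = False.
From the singleton clause (b43), b43 = True.
Now (¬b43) is unsatisfied and unit — conflict.
Both values of b22 lead to a conflict.
Both values of b11 lead to a conflict.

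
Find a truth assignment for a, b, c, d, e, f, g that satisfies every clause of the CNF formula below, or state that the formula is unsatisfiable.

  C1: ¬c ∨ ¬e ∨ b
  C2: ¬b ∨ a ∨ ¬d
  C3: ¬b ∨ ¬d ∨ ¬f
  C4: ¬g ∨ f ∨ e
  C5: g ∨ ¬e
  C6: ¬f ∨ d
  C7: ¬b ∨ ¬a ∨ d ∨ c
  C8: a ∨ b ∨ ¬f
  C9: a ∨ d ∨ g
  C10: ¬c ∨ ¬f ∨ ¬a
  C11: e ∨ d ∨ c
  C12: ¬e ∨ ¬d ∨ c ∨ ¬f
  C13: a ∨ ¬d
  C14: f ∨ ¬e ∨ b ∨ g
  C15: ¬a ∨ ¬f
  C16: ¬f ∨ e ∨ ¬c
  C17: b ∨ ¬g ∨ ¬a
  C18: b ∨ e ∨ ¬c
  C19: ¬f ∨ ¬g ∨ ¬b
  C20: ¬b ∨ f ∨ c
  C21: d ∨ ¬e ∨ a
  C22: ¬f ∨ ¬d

a=True; b=True; c=True; d=True; e=False; f=False; g=False

Case g = False:
(¬e) alone gives e = False.
Case f = False:
Case a = True:
Case d = True:
Case b = True:
(c) alone gives c = True.
All clauses are satisfied.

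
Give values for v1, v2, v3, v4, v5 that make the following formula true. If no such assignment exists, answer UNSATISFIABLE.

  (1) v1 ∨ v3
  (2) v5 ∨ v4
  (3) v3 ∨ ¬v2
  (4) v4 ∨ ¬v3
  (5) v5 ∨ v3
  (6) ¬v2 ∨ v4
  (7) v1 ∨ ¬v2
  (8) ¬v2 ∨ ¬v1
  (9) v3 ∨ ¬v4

v1 ↦ False, v2 ↦ False, v3 ↦ True, v4 ↦ True, v5 ↦ True

Branch on v1: set v1 = False.
(v3) alone gives v3 = True.
(v4) alone gives v4 = True.
(¬v2) alone gives v2 = False.
No clause remains; v5 is free.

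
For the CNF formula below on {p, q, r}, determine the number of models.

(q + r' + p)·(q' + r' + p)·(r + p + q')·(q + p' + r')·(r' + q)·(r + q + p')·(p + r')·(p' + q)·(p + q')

3

There are 2^3 = 8 truth assignments over (p, q, r).
Check each against the 9 clauses (columns in the order p, q, r):
  F F F  ✓ satisfies all
  F F T  ✗ fails (q + r' + p)
  F T F  ✗ fails (r + p + q')
  F T T  ✗ fails (q' + r' + p)
  T F F  ✗ fails (r + q + p')
  T F T  ✗ fails (q + p' + r')
  T T F  ✓ satisfies all
  T T T  ✓ satisfies all
3 of the 8 rows are models.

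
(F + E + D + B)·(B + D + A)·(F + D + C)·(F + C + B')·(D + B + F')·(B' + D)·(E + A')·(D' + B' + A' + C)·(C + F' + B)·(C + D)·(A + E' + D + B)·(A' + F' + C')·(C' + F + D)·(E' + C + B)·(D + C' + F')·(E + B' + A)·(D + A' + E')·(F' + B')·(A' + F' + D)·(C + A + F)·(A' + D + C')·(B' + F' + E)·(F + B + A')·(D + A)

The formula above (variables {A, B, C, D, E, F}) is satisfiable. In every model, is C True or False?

True

Suppose C = 0.
Unit clause (D) forces D = 1.
Try F = 1.
Unit clause (B) forces B = 1.
Now (B') is unsatisfied and unit — conflict.
So F must be the other value — set F = 0.
Unit clause (B') forces B = 0.
Unit clause (E') forces E = 0.
Unit clause (A') forces A = 0.
Now (A) is unsatisfied and unit — conflict.
Both values of F lead to a conflict.
So every satisfying assignment has C = True.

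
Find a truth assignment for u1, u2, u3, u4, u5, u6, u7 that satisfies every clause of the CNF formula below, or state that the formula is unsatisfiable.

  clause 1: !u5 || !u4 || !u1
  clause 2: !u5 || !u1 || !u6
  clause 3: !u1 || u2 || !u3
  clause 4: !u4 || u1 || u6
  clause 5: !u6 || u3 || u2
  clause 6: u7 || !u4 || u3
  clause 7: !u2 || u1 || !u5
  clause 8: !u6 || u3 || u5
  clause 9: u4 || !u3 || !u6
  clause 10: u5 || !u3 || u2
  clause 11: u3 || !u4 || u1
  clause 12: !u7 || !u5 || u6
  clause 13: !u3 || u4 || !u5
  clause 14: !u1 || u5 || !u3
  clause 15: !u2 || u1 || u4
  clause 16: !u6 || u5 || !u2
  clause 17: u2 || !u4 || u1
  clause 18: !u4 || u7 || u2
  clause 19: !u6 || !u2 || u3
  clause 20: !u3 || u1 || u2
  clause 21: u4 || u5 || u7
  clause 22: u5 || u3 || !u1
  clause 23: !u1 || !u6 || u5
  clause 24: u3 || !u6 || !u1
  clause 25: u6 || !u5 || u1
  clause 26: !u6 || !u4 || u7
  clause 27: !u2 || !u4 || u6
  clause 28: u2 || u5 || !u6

Try u5 = false.
Try u6 = false.
Try u4 = false.
The clause (u7) is unit, so u7 = true.
Try u3 = false.
The clause (!u1) is unit, so u1 = false.
The clause (!u2) is unit, so u2 = false.
This assignment satisfies each clause.

u1 ↦ false; u2 ↦ false; u3 ↦ false; u4 ↦ false; u5 ↦ false; u6 ↦ false; u7 ↦ true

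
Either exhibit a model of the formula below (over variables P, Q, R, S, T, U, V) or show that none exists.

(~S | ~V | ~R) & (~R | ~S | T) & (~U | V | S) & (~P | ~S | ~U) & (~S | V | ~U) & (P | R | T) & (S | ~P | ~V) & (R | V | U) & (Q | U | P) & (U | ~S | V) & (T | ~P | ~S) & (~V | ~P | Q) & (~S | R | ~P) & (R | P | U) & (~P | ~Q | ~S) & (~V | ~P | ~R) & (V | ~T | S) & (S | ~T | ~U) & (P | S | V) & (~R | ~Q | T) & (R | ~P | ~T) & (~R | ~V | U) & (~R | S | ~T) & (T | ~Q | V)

P ↦ 0; Q ↦ 1; R ↦ 0; S ↦ 1; T ↦ 1; U ↦ 1; V ↦ 1

Branch on S: set S = 1.
Branch on V: set V = 1.
Unit clause (~R) forces R = 0.
Unit clause (~P) forces P = 0.
Unit clause (T) forces T = 1.
Unit clause (U) forces U = 1.
Every clause is now satisfied; Q is unconstrained.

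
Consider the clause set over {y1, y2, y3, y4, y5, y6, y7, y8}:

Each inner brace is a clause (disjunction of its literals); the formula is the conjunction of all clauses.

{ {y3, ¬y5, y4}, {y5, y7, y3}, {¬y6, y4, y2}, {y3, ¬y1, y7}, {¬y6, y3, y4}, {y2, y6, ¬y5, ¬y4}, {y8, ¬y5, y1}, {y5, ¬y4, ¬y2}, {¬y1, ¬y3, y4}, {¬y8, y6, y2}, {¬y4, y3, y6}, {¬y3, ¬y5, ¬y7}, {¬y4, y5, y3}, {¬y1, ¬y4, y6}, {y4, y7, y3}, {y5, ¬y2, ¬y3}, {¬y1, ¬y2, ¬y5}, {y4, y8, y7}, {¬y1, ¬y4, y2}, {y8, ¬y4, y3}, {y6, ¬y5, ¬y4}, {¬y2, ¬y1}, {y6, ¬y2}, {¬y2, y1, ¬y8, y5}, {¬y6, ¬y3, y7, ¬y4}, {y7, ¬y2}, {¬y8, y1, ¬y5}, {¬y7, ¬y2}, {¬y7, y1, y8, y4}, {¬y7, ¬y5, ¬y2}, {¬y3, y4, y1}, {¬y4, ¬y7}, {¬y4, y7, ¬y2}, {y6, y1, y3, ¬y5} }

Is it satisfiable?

Case y2 = False:
Case y6 = False:
From the singleton clause (¬y8), y8 = False.
Case y5 = False:
Case y7 = False:
From the singleton clause (y3), y3 = True.
From the singleton clause (y4), y4 = True.
From the singleton clause (¬y1), y1 = False.
Every clause now holds.
A satisfying assignment: y1=False; y2=False; y3=True; y4=True; y5=False; y6=False; y7=False; y8=False.

Satisfiable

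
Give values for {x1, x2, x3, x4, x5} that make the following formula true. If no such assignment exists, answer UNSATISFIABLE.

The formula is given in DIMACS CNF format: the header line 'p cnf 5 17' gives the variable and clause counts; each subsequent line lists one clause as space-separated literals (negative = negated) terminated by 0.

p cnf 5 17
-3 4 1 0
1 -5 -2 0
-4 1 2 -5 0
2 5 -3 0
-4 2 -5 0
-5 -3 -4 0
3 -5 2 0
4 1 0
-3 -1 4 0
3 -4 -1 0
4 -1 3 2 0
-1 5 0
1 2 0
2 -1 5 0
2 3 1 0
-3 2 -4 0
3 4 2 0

x1: True; x2: True; x3: False; x4: False; x5: True

Branch on x4: set x4 = False.
The clause (x1) is unit, so x1 = True.
The clause (¬x3) is unit, so x3 = False.
The clause (x2) is unit, so x2 = True.
The clause (x5) is unit, so x5 = True.
All clauses are satisfied.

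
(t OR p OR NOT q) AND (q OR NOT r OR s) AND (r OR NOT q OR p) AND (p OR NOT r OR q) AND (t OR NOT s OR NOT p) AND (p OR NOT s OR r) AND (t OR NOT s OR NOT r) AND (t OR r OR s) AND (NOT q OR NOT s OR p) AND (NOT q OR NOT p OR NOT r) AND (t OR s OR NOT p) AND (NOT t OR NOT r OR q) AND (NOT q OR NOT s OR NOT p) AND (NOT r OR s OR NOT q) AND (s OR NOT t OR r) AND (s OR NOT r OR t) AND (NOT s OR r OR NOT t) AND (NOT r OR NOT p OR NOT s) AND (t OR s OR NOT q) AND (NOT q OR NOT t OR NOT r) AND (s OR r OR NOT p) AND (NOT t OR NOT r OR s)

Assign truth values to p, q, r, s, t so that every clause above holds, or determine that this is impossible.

UNSATISFIABLE

Case t = true:
Case r = false:
Unit clause (s) forces s = true.
But (NOT s) is also a unit clause — contradiction.
Backtrack on r: now try r = true.
Unit clause (q) forces q = true.
But (NOT q) is also a unit clause — contradiction.
Both values of r lead to a conflict.
Backtrack on t: now try t = false.
Case p = true:
Unit clause (NOT s) forces s = false.
But (s) is also a unit clause — contradiction.
Backtrack on p: now try p = false.
Unit clause (NOT q) forces q = false.
Unit clause (NOT r) forces r = false.
Unit clause (NOT s) forces s = false.
But (s) is also a unit clause — contradiction.
Both values of p lead to a conflict.
Both values of t lead to a conflict.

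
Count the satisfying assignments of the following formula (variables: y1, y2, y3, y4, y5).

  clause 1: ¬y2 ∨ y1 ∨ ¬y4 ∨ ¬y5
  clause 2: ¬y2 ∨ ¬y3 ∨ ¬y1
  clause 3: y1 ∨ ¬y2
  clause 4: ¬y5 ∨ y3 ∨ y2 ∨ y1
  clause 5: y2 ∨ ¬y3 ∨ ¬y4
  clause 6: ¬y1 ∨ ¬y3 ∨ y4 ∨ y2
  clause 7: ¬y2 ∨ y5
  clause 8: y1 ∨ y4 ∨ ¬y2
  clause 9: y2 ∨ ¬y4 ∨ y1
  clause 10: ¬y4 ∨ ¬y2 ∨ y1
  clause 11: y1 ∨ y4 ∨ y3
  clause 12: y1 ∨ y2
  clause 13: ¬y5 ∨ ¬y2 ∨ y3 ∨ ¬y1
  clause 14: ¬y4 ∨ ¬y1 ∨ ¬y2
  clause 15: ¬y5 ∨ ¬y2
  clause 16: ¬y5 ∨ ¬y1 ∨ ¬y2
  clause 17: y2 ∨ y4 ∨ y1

4

There are 2^5 = 32 truth assignments over (y1, y2, y3, y4, y5).
Split on y2. With y2 = True, the clauses containing y2 are satisfied and ¬y2 drops from the rest; 0 of the 2^4 = 16 assignments to the other variables satisfy what remains.
With y2 = False, by the same count on the reduced clause set, 4 assignments work.
(One model: y1=T, y2=F, y3=F, y4=F, y5=F.)
Total: 0 + 4 = 4.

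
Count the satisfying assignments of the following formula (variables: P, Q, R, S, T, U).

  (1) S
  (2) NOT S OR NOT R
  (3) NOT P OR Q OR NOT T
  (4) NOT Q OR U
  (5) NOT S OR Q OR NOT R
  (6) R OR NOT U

3

There are 2^6 = 64 truth assignments over (P, Q, R, S, T, U).
Split on T. With T = true, the clauses containing T are satisfied and NOT T drops from the rest; 1 of the 2^5 = 32 assignments to the other variables satisfy what remains.
With T = false, by the same count on the reduced clause set, 2 assignments work.
(One model: P=F, Q=F, R=F, S=T, T=F, U=F.)
Total: 1 + 2 = 3.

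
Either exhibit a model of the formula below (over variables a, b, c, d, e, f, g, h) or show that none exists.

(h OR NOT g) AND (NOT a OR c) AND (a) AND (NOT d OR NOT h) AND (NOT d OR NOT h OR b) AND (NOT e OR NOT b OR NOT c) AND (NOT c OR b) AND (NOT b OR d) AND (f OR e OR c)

a: true; b: true; c: true; d: true; e: false; f: false; g: false; h: false

The clause (a) is unit, so a = true.
The clause (c) is unit, so c = true.
The clause (b) is unit, so b = true.
The clause (NOT e) is unit, so e = false.
The clause (d) is unit, so d = true.
The clause (NOT h) is unit, so h = false.
The clause (NOT g) is unit, so g = false.
Every clause is now satisfied; f is unconstrained.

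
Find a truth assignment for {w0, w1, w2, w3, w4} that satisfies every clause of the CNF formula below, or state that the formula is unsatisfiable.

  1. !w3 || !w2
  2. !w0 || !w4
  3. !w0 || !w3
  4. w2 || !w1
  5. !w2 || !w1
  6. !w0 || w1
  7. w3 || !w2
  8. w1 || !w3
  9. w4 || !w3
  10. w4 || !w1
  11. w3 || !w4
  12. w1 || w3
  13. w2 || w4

UNSATISFIABLE

Case w3 = false:
From the singleton clause (!w2), w2 = false.
From the singleton clause (!w1), w1 = false.
But (w1) is also a unit clause — contradiction.
So w3 must be the other value — set w3 = true.
From the singleton clause (!w2), w2 = false.
From the singleton clause (!w0), w0 = false.
From the singleton clause (!w1), w1 = false.
But (w1) is also a unit clause — contradiction.
Both values of w3 lead to a conflict.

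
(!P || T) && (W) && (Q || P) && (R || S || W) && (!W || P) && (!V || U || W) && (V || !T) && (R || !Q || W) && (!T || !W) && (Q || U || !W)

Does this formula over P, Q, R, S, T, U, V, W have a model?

No

The clause (W) is unit, so W = true.
The clause (P) is unit, so P = true.
The clause (T) is unit, so T = true.
That conflicts with the unit clause (!T).
No assignment satisfies every clause.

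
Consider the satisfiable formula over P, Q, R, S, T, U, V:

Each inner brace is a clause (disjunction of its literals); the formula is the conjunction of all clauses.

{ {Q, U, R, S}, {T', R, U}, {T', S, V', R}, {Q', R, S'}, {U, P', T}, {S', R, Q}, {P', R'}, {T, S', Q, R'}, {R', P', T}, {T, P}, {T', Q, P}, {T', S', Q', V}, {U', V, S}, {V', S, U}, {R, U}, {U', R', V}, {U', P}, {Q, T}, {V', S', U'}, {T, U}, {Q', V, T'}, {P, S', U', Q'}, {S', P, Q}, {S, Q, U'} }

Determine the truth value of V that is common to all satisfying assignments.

True

Suppose V = 0.
Suppose P = 0.
The clause (T) is unit, so T = 1.
The clause (Q) is unit, so Q = 1.
Now (Q') is unsatisfied and unit — conflict.
Backtrack on P: now try P = 1.
The clause (R') is unit, so R = 0.
The clause (U) is unit, so U = 1.
The clause (S) is unit, so S = 1.
The clause (Q') is unit, so Q = 0.
Now (Q) is unsatisfied and unit — conflict.
Both values of P lead to a conflict.
So every satisfying assignment has V = True.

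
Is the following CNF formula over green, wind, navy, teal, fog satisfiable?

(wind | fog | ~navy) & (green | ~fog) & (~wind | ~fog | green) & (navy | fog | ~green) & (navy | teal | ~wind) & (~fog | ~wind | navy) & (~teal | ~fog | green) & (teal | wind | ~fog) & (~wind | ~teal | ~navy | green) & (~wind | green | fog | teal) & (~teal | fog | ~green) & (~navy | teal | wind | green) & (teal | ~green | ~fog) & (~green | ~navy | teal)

Yes

Case green = 1:
Case navy = 1:
From the singleton clause (teal), teal = 1.
From the singleton clause (fog), fog = 1.
All clauses hold; wind can take either value.
A satisfying assignment: green: 1, wind: 0, navy: 1, teal: 1, fog: 1.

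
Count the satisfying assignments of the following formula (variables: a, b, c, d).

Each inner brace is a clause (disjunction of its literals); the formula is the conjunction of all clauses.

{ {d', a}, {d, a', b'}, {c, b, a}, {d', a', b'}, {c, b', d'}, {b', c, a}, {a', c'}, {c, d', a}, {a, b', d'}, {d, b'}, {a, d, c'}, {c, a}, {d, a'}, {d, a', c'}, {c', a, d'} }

1

There are 2^4 = 16 truth assignments over (a, b, c, d).
Check each against the 15 clauses (columns in the order a, b, c, d):
  F F F F  ✗ fails (c + b + a)
  F F F T  ✗ fails (d' + a)
  F F T F  ✗ fails (a + d + c')
  F F T T  ✗ fails (d' + a)
  F T F F  ✗ fails (b' + c + a)
  F T F T  ✗ fails (d' + a)
  F T T F  ✗ fails (d + b')
  F T T T  ✗ fails (d' + a)
  T F F F  ✗ fails (d + a')
  T F F T  ✓ satisfies all
  T F T F  ✗ fails (a' + c')
  T F T T  ✗ fails (a' + c')
  T T F F  ✗ fails (d + a' + b')
  T T F T  ✗ fails (d' + a' + b')
  T T T F  ✗ fails (d + a' + b')
  T T T T  ✗ fails (d' + a' + b')
1 of the 16 rows is a model.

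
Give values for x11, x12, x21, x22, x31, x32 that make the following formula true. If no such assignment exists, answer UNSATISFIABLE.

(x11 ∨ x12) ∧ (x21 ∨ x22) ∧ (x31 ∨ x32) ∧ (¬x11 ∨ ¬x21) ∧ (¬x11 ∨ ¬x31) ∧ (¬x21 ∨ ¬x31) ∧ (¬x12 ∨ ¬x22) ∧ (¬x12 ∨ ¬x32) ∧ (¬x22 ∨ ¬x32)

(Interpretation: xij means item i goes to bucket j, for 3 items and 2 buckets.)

Try x11 = True.
The clause (¬x21) is unit, so x21 = False.
The clause (x22) is unit, so x22 = True.
The clause (¬x31) is unit, so x31 = False.
The clause (x32) is unit, so x32 = True.
Now (¬x32) is unsatisfied and unit — conflict.
Backtrack on x11: now try x11 = False.
The clause (x12) is unit, so x12 = True.
The clause (¬x22) is unit, so x22 = False.
The clause (x21) is unit, so x21 = True.
The clause (¬x31) is unit, so x31 = False.
The clause (x32) is unit, so x32 = True.
Now (¬x32) is unsatisfied and unit — conflict.
Neither x11 = True nor x11 = False works.

UNSATISFIABLE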